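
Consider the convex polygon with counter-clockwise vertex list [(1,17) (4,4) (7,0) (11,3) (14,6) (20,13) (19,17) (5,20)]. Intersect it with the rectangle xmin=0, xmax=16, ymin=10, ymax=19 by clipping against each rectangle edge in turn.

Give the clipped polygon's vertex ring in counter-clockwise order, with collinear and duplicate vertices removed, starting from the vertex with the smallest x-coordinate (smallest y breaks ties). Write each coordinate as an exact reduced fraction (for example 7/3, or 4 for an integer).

1. After x ≥ 0: [(1,17) (4,4) (7,0) (11,3) (14,6) (20,13) (19,17) (5,20)]
2. After x ≤ 16: [(1,17) (4,4) (7,0) (11,3) (14,6) (16,25/3) (16,247/14) (5,20)]
3. After y ≥ 10: [(1,17) (34/13,10) (16,10) (16,247/14) (5,20)]
4. After y ≤ 19: [(11/3,19) (1,17) (34/13,10) (16,10) (16,247/14) (29/3,19)]
5. Canonical ring: [(1,17) (34/13,10) (16,10) (16,247/14) (29/3,19) (11/3,19)]

Clipped polygon: [(1,17) (34/13,10) (16,10) (16,247/14) (29/3,19) (11/3,19)]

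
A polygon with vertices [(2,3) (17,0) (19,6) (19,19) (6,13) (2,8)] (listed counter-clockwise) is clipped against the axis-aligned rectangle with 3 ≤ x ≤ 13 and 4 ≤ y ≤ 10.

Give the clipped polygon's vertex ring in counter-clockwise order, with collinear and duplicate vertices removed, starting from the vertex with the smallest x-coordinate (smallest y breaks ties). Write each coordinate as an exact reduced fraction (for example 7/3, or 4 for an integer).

Clipped polygon: [(3,4) (13,4) (13,10) (18/5,10) (3,37/4)]

1. After x ≥ 3: [(3,14/5) (17,0) (19,6) (19,19) (6,13) (3,37/4)]
2. After x ≤ 13: [(3,14/5) (13,4/5) (13,211/13) (6,13) (3,37/4)]
3. After y ≥ 4: [(3,4) (13,4) (13,211/13) (6,13) (3,37/4)]
4. After y ≤ 10: [(3,4) (13,4) (13,10) (18/5,10) (3,37/4)]
5. Canonical ring: [(3,4) (13,4) (13,10) (18/5,10) (3,37/4)]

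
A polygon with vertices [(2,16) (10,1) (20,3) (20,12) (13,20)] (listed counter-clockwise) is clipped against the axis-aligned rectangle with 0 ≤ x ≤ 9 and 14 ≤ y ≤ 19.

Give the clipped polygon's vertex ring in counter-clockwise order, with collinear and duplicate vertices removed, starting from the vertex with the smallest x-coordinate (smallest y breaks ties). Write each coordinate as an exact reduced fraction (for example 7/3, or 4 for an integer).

Clipped polygon: [(2,16) (46/15,14) (9,14) (9,204/11)]

1. After x ≥ 0: [(2,16) (10,1) (20,3) (20,12) (13,20)]
2. After x ≤ 9: [(9,204/11) (2,16) (9,23/8)]
3. After y ≥ 14: [(9,14) (9,204/11) (2,16) (46/15,14)]
4. After y ≤ 19: [(9,14) (9,204/11) (2,16) (46/15,14)]
5. Canonical ring: [(2,16) (46/15,14) (9,14) (9,204/11)]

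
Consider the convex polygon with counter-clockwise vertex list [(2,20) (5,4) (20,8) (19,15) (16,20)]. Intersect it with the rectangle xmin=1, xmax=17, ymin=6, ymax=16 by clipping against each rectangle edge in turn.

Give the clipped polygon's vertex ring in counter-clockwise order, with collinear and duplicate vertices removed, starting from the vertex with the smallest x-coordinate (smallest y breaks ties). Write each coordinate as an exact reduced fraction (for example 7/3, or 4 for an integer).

Clipped polygon: [(11/4,16) (37/8,6) (25/2,6) (17,36/5) (17,16)]

1. After x ≥ 1: [(2,20) (5,4) (20,8) (19,15) (16,20)]
2. After x ≤ 17: [(2,20) (5,4) (17,36/5) (17,55/3) (16,20)]
3. After y ≥ 6: [(2,20) (37/8,6) (25/2,6) (17,36/5) (17,55/3) (16,20)]
4. After y ≤ 16: [(11/4,16) (37/8,6) (25/2,6) (17,36/5) (17,16)]
5. Canonical ring: [(11/4,16) (37/8,6) (25/2,6) (17,36/5) (17,16)]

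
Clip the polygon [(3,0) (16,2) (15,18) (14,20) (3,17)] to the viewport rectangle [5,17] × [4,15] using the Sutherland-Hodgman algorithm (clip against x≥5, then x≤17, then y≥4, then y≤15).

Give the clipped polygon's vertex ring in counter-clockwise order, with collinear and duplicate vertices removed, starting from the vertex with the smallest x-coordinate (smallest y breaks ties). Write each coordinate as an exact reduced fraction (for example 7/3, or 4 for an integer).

1. After x ≥ 5: [(5,4/13) (16,2) (15,18) (14,20) (5,193/11)]
2. After x ≤ 17: [(5,4/13) (16,2) (15,18) (14,20) (5,193/11)]
3. After y ≥ 4: [(5,4) (127/8,4) (15,18) (14,20) (5,193/11)]
4. After y ≤ 15: [(5,15) (5,4) (127/8,4) (243/16,15)]
5. Canonical ring: [(5,4) (127/8,4) (243/16,15) (5,15)]

Clipped polygon: [(5,4) (127/8,4) (243/16,15) (5,15)]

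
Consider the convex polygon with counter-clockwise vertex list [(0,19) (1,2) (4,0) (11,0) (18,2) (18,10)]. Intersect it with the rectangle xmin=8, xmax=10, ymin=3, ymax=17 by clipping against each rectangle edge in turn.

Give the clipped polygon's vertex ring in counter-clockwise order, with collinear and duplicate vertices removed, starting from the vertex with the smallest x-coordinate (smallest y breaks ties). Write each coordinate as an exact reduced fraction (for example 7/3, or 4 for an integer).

1. After x ≥ 8: [(8,15) (8,0) (11,0) (18,2) (18,10)]
2. After x ≤ 10: [(10,14) (8,15) (8,0) (10,0)]
3. After y ≥ 3: [(10,3) (10,14) (8,15) (8,3)]
4. After y ≤ 17: [(10,3) (10,14) (8,15) (8,3)]
5. Canonical ring: [(8,3) (10,3) (10,14) (8,15)]

Clipped polygon: [(8,3) (10,3) (10,14) (8,15)]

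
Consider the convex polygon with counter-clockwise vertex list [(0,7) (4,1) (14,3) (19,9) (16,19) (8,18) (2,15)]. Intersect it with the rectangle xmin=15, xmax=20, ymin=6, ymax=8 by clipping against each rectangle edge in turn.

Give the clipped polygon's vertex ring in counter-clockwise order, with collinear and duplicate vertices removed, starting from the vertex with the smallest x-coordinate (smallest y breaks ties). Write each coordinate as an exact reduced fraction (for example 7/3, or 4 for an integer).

Clipped polygon: [(15,6) (33/2,6) (109/6,8) (15,8)]

1. After x ≥ 15: [(15,21/5) (19,9) (16,19) (15,151/8)]
2. After x ≤ 20: [(15,21/5) (19,9) (16,19) (15,151/8)]
3. After y ≥ 6: [(15,6) (33/2,6) (19,9) (16,19) (15,151/8)]
4. After y ≤ 8: [(15,8) (15,6) (33/2,6) (109/6,8)]
5. Canonical ring: [(15,6) (33/2,6) (109/6,8) (15,8)]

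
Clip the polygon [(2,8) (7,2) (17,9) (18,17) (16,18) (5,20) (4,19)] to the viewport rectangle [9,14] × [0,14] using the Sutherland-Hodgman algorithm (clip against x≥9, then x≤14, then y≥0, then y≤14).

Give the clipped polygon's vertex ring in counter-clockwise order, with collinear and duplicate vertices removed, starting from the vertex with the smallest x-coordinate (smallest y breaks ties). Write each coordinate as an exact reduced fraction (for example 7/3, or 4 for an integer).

1. After x ≥ 9: [(9,17/5) (17,9) (18,17) (16,18) (9,212/11)]
2. After x ≤ 14: [(9,17/5) (14,69/10) (14,202/11) (9,212/11)]
3. After y ≥ 0: [(9,17/5) (14,69/10) (14,202/11) (9,212/11)]
4. After y ≤ 14: [(9,14) (9,17/5) (14,69/10) (14,14)]
5. Canonical ring: [(9,17/5) (14,69/10) (14,14) (9,14)]

Clipped polygon: [(9,17/5) (14,69/10) (14,14) (9,14)]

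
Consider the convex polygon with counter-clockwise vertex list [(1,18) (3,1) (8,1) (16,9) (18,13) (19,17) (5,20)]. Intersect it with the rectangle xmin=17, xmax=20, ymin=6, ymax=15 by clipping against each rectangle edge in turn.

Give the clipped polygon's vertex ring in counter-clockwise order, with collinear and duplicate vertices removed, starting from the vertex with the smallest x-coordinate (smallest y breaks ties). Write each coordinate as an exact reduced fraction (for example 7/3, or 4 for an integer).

1. After x ≥ 17: [(17,11) (18,13) (19,17) (17,122/7)]
2. After x ≤ 20: [(17,11) (18,13) (19,17) (17,122/7)]
3. After y ≥ 6: [(17,11) (18,13) (19,17) (17,122/7)]
4. After y ≤ 15: [(17,15) (17,11) (18,13) (37/2,15)]
5. Canonical ring: [(17,11) (18,13) (37/2,15) (17,15)]

Clipped polygon: [(17,11) (18,13) (37/2,15) (17,15)]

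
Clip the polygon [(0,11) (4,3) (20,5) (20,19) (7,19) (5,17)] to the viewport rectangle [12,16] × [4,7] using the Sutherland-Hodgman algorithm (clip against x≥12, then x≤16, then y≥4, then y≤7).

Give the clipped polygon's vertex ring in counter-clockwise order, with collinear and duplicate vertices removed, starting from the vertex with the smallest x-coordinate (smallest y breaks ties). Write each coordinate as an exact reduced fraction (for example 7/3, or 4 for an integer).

1. After x ≥ 12: [(12,4) (20,5) (20,19) (12,19)]
2. After x ≤ 16: [(12,4) (16,9/2) (16,19) (12,19)]
3. After y ≥ 4: [(12,4) (16,9/2) (16,19) (12,19)]
4. After y ≤ 7: [(12,7) (12,4) (16,9/2) (16,7)]
5. Canonical ring: [(12,4) (16,9/2) (16,7) (12,7)]

Clipped polygon: [(12,4) (16,9/2) (16,7) (12,7)]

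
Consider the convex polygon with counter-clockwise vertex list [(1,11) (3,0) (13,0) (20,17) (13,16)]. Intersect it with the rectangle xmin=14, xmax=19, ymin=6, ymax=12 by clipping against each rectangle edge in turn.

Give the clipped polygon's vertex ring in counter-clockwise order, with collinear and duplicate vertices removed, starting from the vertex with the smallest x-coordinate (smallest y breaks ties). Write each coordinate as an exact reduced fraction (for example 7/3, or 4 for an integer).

1. After x ≥ 14: [(14,17/7) (20,17) (14,113/7)]
2. After x ≤ 19: [(14,17/7) (19,102/7) (19,118/7) (14,113/7)]
3. After y ≥ 6: [(14,6) (263/17,6) (19,102/7) (19,118/7) (14,113/7)]
4. After y ≤ 12: [(14,12) (14,6) (263/17,6) (305/17,12)]
5. Canonical ring: [(14,6) (263/17,6) (305/17,12) (14,12)]

Clipped polygon: [(14,6) (263/17,6) (305/17,12) (14,12)]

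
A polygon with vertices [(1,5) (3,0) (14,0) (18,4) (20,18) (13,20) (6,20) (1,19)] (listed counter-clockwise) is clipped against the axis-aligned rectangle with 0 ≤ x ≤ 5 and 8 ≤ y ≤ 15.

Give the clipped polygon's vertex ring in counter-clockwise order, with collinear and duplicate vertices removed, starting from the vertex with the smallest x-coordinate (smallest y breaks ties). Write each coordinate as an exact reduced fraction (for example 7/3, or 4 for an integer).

1. After x ≥ 0: [(1,5) (3,0) (14,0) (18,4) (20,18) (13,20) (6,20) (1,19)]
2. After x ≤ 5: [(1,5) (3,0) (5,0) (5,99/5) (1,19)]
3. After y ≥ 8: [(1,8) (5,8) (5,99/5) (1,19)]
4. After y ≤ 15: [(1,15) (1,8) (5,8) (5,15)]
5. Canonical ring: [(1,8) (5,8) (5,15) (1,15)]

Clipped polygon: [(1,8) (5,8) (5,15) (1,15)]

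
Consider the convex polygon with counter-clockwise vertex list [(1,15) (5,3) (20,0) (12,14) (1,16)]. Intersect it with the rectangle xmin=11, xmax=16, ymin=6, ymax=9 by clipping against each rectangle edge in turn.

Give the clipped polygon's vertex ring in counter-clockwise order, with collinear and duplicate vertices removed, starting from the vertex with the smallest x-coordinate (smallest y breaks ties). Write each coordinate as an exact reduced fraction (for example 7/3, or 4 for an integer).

1. After x ≥ 11: [(11,9/5) (20,0) (12,14) (11,156/11)]
2. After x ≤ 16: [(11,9/5) (16,4/5) (16,7) (12,14) (11,156/11)]
3. After y ≥ 6: [(11,6) (16,6) (16,7) (12,14) (11,156/11)]
4. After y ≤ 9: [(11,9) (11,6) (16,6) (16,7) (104/7,9)]
5. Canonical ring: [(11,6) (16,6) (16,7) (104/7,9) (11,9)]

Clipped polygon: [(11,6) (16,6) (16,7) (104/7,9) (11,9)]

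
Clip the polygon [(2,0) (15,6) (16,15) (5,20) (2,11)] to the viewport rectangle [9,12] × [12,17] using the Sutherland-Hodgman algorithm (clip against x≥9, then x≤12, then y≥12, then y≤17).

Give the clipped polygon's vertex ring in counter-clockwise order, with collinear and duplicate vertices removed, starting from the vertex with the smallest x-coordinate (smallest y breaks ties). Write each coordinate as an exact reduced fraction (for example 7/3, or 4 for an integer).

Clipped polygon: [(9,12) (12,12) (12,185/11) (58/5,17) (9,17)]

1. After x ≥ 9: [(9,42/13) (15,6) (16,15) (9,200/11)]
2. After x ≤ 12: [(9,42/13) (12,60/13) (12,185/11) (9,200/11)]
3. After y ≥ 12: [(9,12) (12,12) (12,185/11) (9,200/11)]
4. After y ≤ 17: [(9,17) (9,12) (12,12) (12,185/11) (58/5,17)]
5. Canonical ring: [(9,12) (12,12) (12,185/11) (58/5,17) (9,17)]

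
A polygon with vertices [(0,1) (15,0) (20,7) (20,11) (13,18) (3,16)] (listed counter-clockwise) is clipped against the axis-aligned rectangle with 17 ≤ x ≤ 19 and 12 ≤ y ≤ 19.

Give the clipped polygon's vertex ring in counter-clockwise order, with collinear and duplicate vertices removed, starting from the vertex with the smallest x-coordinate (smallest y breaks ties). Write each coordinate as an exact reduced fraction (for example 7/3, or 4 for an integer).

1. After x ≥ 17: [(17,14/5) (20,7) (20,11) (17,14)]
2. After x ≤ 19: [(17,14/5) (19,28/5) (19,12) (17,14)]
3. After y ≥ 12: [(17,12) (19,12) (19,12) (17,14)]
4. After y ≤ 19: [(17,12) (19,12) (19,12) (17,14)]
5. Canonical ring: [(17,12) (19,12) (17,14)]

Clipped polygon: [(17,12) (19,12) (17,14)]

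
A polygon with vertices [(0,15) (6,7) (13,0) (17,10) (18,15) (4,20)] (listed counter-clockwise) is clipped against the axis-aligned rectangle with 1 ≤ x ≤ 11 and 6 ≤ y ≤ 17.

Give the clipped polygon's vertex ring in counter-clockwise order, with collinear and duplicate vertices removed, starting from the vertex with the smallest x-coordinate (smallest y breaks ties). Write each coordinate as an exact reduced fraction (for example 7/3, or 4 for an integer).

1. After x ≥ 1: [(1,65/4) (1,41/3) (6,7) (13,0) (17,10) (18,15) (4,20)]
2. After x ≤ 11: [(1,65/4) (1,41/3) (6,7) (11,2) (11,35/2) (4,20)]
3. After y ≥ 6: [(1,65/4) (1,41/3) (6,7) (7,6) (11,6) (11,35/2) (4,20)]
4. After y ≤ 17: [(8/5,17) (1,65/4) (1,41/3) (6,7) (7,6) (11,6) (11,17)]
5. Canonical ring: [(1,41/3) (6,7) (7,6) (11,6) (11,17) (8/5,17) (1,65/4)]

Clipped polygon: [(1,41/3) (6,7) (7,6) (11,6) (11,17) (8/5,17) (1,65/4)]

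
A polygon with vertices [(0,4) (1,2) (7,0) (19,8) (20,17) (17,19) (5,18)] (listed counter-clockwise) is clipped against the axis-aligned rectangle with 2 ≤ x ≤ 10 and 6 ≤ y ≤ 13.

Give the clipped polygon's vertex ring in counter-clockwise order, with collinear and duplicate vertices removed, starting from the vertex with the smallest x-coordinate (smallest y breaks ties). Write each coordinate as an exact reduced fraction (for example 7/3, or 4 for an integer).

Clipped polygon: [(2,6) (10,6) (10,13) (45/14,13) (2,48/5)]

1. After x ≥ 2: [(2,48/5) (2,5/3) (7,0) (19,8) (20,17) (17,19) (5,18)]
2. After x ≤ 10: [(2,48/5) (2,5/3) (7,0) (10,2) (10,221/12) (5,18)]
3. After y ≥ 6: [(2,48/5) (2,6) (10,6) (10,221/12) (5,18)]
4. After y ≤ 13: [(45/14,13) (2,48/5) (2,6) (10,6) (10,13)]
5. Canonical ring: [(2,6) (10,6) (10,13) (45/14,13) (2,48/5)]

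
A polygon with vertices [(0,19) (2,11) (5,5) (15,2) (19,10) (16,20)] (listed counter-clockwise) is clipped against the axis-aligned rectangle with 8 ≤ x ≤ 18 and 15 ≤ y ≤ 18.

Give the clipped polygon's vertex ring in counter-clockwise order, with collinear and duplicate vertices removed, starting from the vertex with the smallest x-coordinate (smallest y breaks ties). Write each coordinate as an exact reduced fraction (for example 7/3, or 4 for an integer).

Clipped polygon: [(8,15) (35/2,15) (83/5,18) (8,18)]

1. After x ≥ 8: [(8,39/2) (8,41/10) (15,2) (19,10) (16,20)]
2. After x ≤ 18: [(8,39/2) (8,41/10) (15,2) (18,8) (18,40/3) (16,20)]
3. After y ≥ 15: [(8,39/2) (8,15) (35/2,15) (16,20)]
4. After y ≤ 18: [(8,18) (8,15) (35/2,15) (83/5,18)]
5. Canonical ring: [(8,15) (35/2,15) (83/5,18) (8,18)]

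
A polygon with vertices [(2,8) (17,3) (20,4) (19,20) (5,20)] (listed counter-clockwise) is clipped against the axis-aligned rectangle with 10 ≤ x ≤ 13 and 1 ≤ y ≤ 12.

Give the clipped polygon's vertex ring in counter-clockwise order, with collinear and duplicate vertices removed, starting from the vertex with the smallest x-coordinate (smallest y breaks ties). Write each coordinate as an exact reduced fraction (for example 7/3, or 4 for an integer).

1. After x ≥ 10: [(10,16/3) (17,3) (20,4) (19,20) (10,20)]
2. After x ≤ 13: [(10,16/3) (13,13/3) (13,20) (10,20)]
3. After y ≥ 1: [(10,16/3) (13,13/3) (13,20) (10,20)]
4. After y ≤ 12: [(10,12) (10,16/3) (13,13/3) (13,12)]
5. Canonical ring: [(10,16/3) (13,13/3) (13,12) (10,12)]

Clipped polygon: [(10,16/3) (13,13/3) (13,12) (10,12)]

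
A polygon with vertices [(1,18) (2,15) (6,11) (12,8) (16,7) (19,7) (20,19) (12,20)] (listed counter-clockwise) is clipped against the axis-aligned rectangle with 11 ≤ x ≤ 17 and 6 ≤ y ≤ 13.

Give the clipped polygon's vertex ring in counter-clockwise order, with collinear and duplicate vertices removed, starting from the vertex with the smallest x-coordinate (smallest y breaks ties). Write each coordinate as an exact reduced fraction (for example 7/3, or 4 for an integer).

Clipped polygon: [(11,17/2) (12,8) (16,7) (17,7) (17,13) (11,13)]

1. After x ≥ 11: [(11,218/11) (11,17/2) (12,8) (16,7) (19,7) (20,19) (12,20)]
2. After x ≤ 17: [(11,218/11) (11,17/2) (12,8) (16,7) (17,7) (17,155/8) (12,20)]
3. After y ≥ 6: [(11,218/11) (11,17/2) (12,8) (16,7) (17,7) (17,155/8) (12,20)]
4. After y ≤ 13: [(11,13) (11,17/2) (12,8) (16,7) (17,7) (17,13)]
5. Canonical ring: [(11,17/2) (12,8) (16,7) (17,7) (17,13) (11,13)]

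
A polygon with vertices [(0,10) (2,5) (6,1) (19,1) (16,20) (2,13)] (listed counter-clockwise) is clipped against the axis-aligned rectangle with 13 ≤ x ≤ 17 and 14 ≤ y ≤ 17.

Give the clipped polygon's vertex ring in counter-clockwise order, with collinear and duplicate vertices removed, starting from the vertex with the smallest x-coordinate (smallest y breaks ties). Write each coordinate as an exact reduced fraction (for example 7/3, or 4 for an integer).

Clipped polygon: [(13,14) (322/19,14) (313/19,17) (13,17)]

1. After x ≥ 13: [(13,1) (19,1) (16,20) (13,37/2)]
2. After x ≤ 17: [(13,1) (17,1) (17,41/3) (16,20) (13,37/2)]
3. After y ≥ 14: [(13,14) (322/19,14) (16,20) (13,37/2)]
4. After y ≤ 17: [(13,17) (13,14) (322/19,14) (313/19,17)]
5. Canonical ring: [(13,14) (322/19,14) (313/19,17) (13,17)]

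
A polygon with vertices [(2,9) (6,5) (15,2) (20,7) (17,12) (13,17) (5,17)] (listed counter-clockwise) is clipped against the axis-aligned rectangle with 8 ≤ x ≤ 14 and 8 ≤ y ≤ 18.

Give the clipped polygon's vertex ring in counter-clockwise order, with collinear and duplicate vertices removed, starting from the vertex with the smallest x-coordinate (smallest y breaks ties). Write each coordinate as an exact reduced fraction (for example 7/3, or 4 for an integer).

Clipped polygon: [(8,8) (14,8) (14,63/4) (13,17) (8,17)]

1. After x ≥ 8: [(8,13/3) (15,2) (20,7) (17,12) (13,17) (8,17)]
2. After x ≤ 14: [(8,13/3) (14,7/3) (14,63/4) (13,17) (8,17)]
3. After y ≥ 8: [(8,8) (14,8) (14,63/4) (13,17) (8,17)]
4. After y ≤ 18: [(8,8) (14,8) (14,63/4) (13,17) (8,17)]
5. Canonical ring: [(8,8) (14,8) (14,63/4) (13,17) (8,17)]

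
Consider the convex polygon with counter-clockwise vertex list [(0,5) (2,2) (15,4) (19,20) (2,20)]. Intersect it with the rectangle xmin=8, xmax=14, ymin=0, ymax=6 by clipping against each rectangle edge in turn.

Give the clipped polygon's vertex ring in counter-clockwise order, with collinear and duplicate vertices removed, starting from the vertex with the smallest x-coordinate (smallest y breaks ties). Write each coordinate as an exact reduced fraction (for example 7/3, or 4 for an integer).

Clipped polygon: [(8,38/13) (14,50/13) (14,6) (8,6)]

1. After x ≥ 8: [(8,38/13) (15,4) (19,20) (8,20)]
2. After x ≤ 14: [(8,38/13) (14,50/13) (14,20) (8,20)]
3. After y ≥ 0: [(8,38/13) (14,50/13) (14,20) (8,20)]
4. After y ≤ 6: [(8,6) (8,38/13) (14,50/13) (14,6)]
5. Canonical ring: [(8,38/13) (14,50/13) (14,6) (8,6)]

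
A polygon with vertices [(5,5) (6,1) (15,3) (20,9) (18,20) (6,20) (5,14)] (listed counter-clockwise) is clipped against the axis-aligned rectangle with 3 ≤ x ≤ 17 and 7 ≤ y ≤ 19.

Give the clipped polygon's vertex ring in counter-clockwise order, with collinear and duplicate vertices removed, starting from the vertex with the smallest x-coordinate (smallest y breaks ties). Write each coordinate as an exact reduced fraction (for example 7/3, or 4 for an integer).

1. After x ≥ 3: [(5,5) (6,1) (15,3) (20,9) (18,20) (6,20) (5,14)]
2. After x ≤ 17: [(5,5) (6,1) (15,3) (17,27/5) (17,20) (6,20) (5,14)]
3. After y ≥ 7: [(5,7) (17,7) (17,20) (6,20) (5,14)]
4. After y ≤ 19: [(5,7) (17,7) (17,19) (35/6,19) (5,14)]
5. Canonical ring: [(5,7) (17,7) (17,19) (35/6,19) (5,14)]

Clipped polygon: [(5,7) (17,7) (17,19) (35/6,19) (5,14)]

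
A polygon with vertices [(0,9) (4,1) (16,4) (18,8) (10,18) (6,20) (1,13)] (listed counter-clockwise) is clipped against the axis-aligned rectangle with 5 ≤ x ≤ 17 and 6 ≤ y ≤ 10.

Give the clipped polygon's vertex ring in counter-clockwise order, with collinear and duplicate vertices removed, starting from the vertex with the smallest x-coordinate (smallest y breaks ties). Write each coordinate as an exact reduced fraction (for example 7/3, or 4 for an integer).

1. After x ≥ 5: [(5,5/4) (16,4) (18,8) (10,18) (6,20) (5,93/5)]
2. After x ≤ 17: [(5,5/4) (16,4) (17,6) (17,37/4) (10,18) (6,20) (5,93/5)]
3. After y ≥ 6: [(5,6) (17,6) (17,6) (17,37/4) (10,18) (6,20) (5,93/5)]
4. After y ≤ 10: [(5,10) (5,6) (17,6) (17,6) (17,37/4) (82/5,10)]
5. Canonical ring: [(5,6) (17,6) (17,37/4) (82/5,10) (5,10)]

Clipped polygon: [(5,6) (17,6) (17,37/4) (82/5,10) (5,10)]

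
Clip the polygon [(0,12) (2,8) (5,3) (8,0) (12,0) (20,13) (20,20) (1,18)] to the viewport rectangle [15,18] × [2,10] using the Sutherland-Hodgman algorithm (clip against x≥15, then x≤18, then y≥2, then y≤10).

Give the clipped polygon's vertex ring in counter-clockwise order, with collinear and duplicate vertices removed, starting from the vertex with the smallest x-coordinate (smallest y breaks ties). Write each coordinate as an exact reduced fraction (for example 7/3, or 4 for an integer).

Clipped polygon: [(15,39/8) (18,39/4) (18,10) (15,10)]

1. After x ≥ 15: [(15,39/8) (20,13) (20,20) (15,370/19)]
2. After x ≤ 18: [(15,39/8) (18,39/4) (18,376/19) (15,370/19)]
3. After y ≥ 2: [(15,39/8) (18,39/4) (18,376/19) (15,370/19)]
4. After y ≤ 10: [(15,10) (15,39/8) (18,39/4) (18,10)]
5. Canonical ring: [(15,39/8) (18,39/4) (18,10) (15,10)]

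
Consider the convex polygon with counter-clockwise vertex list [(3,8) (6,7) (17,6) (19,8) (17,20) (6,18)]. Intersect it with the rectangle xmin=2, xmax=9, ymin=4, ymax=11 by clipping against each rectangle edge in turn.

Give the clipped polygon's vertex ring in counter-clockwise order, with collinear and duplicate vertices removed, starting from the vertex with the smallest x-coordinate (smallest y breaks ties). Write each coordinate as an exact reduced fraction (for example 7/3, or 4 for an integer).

1. After x ≥ 2: [(3,8) (6,7) (17,6) (19,8) (17,20) (6,18)]
2. After x ≤ 9: [(3,8) (6,7) (9,74/11) (9,204/11) (6,18)]
3. After y ≥ 4: [(3,8) (6,7) (9,74/11) (9,204/11) (6,18)]
4. After y ≤ 11: [(39/10,11) (3,8) (6,7) (9,74/11) (9,11)]
5. Canonical ring: [(3,8) (6,7) (9,74/11) (9,11) (39/10,11)]

Clipped polygon: [(3,8) (6,7) (9,74/11) (9,11) (39/10,11)]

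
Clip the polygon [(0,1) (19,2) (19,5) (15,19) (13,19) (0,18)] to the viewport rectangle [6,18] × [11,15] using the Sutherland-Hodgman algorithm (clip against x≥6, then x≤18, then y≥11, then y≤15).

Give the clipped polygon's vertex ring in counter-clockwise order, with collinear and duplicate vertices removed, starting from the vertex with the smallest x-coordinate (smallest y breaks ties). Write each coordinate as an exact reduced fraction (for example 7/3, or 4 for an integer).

1. After x ≥ 6: [(6,25/19) (19,2) (19,5) (15,19) (13,19) (6,240/13)]
2. After x ≤ 18: [(6,25/19) (18,37/19) (18,17/2) (15,19) (13,19) (6,240/13)]
3. After y ≥ 11: [(6,11) (121/7,11) (15,19) (13,19) (6,240/13)]
4. After y ≤ 15: [(6,15) (6,11) (121/7,11) (113/7,15)]
5. Canonical ring: [(6,11) (121/7,11) (113/7,15) (6,15)]

Clipped polygon: [(6,11) (121/7,11) (113/7,15) (6,15)]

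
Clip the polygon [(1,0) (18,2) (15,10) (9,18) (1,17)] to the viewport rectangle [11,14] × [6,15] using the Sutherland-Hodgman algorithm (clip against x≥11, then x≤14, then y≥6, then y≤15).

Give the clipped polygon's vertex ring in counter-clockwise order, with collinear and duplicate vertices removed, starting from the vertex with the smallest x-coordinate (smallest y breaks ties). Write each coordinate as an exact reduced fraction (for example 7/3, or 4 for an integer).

1. After x ≥ 11: [(11,20/17) (18,2) (15,10) (11,46/3)]
2. After x ≤ 14: [(11,20/17) (14,26/17) (14,34/3) (11,46/3)]
3. After y ≥ 6: [(11,6) (14,6) (14,34/3) (11,46/3)]
4. After y ≤ 15: [(11,15) (11,6) (14,6) (14,34/3) (45/4,15)]
5. Canonical ring: [(11,6) (14,6) (14,34/3) (45/4,15) (11,15)]

Clipped polygon: [(11,6) (14,6) (14,34/3) (45/4,15) (11,15)]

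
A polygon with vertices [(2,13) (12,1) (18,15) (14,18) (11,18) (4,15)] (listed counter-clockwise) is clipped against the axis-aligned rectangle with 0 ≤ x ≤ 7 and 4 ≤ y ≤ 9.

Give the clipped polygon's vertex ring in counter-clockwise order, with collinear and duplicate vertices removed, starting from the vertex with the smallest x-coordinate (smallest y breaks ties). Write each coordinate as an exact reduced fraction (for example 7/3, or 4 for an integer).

1. After x ≥ 0: [(2,13) (12,1) (18,15) (14,18) (11,18) (4,15)]
2. After x ≤ 7: [(2,13) (7,7) (7,114/7) (4,15)]
3. After y ≥ 4: [(2,13) (7,7) (7,114/7) (4,15)]
4. After y ≤ 9: [(16/3,9) (7,7) (7,9)]
5. Canonical ring: [(16/3,9) (7,7) (7,9)]

Clipped polygon: [(16/3,9) (7,7) (7,9)]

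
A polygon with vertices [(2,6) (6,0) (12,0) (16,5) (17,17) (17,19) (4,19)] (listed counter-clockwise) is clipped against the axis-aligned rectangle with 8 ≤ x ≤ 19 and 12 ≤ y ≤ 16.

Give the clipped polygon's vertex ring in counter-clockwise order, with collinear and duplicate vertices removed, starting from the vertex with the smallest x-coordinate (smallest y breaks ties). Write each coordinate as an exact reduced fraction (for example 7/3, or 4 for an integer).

Clipped polygon: [(8,12) (199/12,12) (203/12,16) (8,16)]

1. After x ≥ 8: [(8,0) (12,0) (16,5) (17,17) (17,19) (8,19)]
2. After x ≤ 19: [(8,0) (12,0) (16,5) (17,17) (17,19) (8,19)]
3. After y ≥ 12: [(8,12) (199/12,12) (17,17) (17,19) (8,19)]
4. After y ≤ 16: [(8,16) (8,12) (199/12,12) (203/12,16)]
5. Canonical ring: [(8,12) (199/12,12) (203/12,16) (8,16)]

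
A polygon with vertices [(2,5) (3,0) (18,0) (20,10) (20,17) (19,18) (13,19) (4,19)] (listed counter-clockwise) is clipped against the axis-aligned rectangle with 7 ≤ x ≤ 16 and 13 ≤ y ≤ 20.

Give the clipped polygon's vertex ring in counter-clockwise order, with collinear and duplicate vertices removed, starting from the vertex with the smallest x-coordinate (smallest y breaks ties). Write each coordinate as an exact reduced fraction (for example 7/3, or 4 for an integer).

Clipped polygon: [(7,13) (16,13) (16,37/2) (13,19) (7,19)]

1. After x ≥ 7: [(7,0) (18,0) (20,10) (20,17) (19,18) (13,19) (7,19)]
2. After x ≤ 16: [(7,0) (16,0) (16,37/2) (13,19) (7,19)]
3. After y ≥ 13: [(7,13) (16,13) (16,37/2) (13,19) (7,19)]
4. After y ≤ 20: [(7,13) (16,13) (16,37/2) (13,19) (7,19)]
5. Canonical ring: [(7,13) (16,13) (16,37/2) (13,19) (7,19)]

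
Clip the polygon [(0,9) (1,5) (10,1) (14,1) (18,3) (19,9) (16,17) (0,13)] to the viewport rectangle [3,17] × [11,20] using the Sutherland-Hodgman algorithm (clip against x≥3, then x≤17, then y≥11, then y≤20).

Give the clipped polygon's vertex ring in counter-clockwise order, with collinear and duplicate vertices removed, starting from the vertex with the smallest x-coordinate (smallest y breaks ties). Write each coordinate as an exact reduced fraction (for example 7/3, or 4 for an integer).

Clipped polygon: [(3,11) (17,11) (17,43/3) (16,17) (3,55/4)]

1. After x ≥ 3: [(3,37/9) (10,1) (14,1) (18,3) (19,9) (16,17) (3,55/4)]
2. After x ≤ 17: [(3,37/9) (10,1) (14,1) (17,5/2) (17,43/3) (16,17) (3,55/4)]
3. After y ≥ 11: [(3,11) (17,11) (17,43/3) (16,17) (3,55/4)]
4. After y ≤ 20: [(3,11) (17,11) (17,43/3) (16,17) (3,55/4)]
5. Canonical ring: [(3,11) (17,11) (17,43/3) (16,17) (3,55/4)]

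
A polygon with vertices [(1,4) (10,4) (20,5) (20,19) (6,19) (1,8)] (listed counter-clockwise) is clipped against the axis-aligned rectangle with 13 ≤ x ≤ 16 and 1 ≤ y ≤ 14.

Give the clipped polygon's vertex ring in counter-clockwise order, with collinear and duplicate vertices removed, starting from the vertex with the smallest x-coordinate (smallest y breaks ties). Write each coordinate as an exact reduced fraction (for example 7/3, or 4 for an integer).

1. After x ≥ 13: [(13,43/10) (20,5) (20,19) (13,19)]
2. After x ≤ 16: [(13,43/10) (16,23/5) (16,19) (13,19)]
3. After y ≥ 1: [(13,43/10) (16,23/5) (16,19) (13,19)]
4. After y ≤ 14: [(13,14) (13,43/10) (16,23/5) (16,14)]
5. Canonical ring: [(13,43/10) (16,23/5) (16,14) (13,14)]

Clipped polygon: [(13,43/10) (16,23/5) (16,14) (13,14)]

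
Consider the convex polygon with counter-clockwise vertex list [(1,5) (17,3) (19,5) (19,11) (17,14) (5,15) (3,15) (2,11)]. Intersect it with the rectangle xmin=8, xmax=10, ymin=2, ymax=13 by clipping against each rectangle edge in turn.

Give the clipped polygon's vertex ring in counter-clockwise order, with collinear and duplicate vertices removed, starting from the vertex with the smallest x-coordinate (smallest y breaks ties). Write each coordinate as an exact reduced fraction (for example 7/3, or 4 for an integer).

Clipped polygon: [(8,33/8) (10,31/8) (10,13) (8,13)]

1. After x ≥ 8: [(8,33/8) (17,3) (19,5) (19,11) (17,14) (8,59/4)]
2. After x ≤ 10: [(8,33/8) (10,31/8) (10,175/12) (8,59/4)]
3. After y ≥ 2: [(8,33/8) (10,31/8) (10,175/12) (8,59/4)]
4. After y ≤ 13: [(8,13) (8,33/8) (10,31/8) (10,13)]
5. Canonical ring: [(8,33/8) (10,31/8) (10,13) (8,13)]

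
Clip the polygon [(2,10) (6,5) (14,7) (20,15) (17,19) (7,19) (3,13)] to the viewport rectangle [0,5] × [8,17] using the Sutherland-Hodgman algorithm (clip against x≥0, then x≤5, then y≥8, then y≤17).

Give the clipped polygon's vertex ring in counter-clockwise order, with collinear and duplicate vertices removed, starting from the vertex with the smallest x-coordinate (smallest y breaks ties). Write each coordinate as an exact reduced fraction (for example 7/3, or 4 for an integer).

Clipped polygon: [(2,10) (18/5,8) (5,8) (5,16) (3,13)]

1. After x ≥ 0: [(2,10) (6,5) (14,7) (20,15) (17,19) (7,19) (3,13)]
2. After x ≤ 5: [(2,10) (5,25/4) (5,16) (3,13)]
3. After y ≥ 8: [(2,10) (18/5,8) (5,8) (5,16) (3,13)]
4. After y ≤ 17: [(2,10) (18/5,8) (5,8) (5,16) (3,13)]
5. Canonical ring: [(2,10) (18/5,8) (5,8) (5,16) (3,13)]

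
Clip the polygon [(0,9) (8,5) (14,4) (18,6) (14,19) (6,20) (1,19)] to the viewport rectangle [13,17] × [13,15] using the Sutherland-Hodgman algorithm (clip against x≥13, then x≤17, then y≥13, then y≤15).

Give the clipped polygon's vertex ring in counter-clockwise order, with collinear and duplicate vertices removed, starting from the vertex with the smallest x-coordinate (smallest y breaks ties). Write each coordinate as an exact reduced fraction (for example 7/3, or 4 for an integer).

1. After x ≥ 13: [(13,25/6) (14,4) (18,6) (14,19) (13,153/8)]
2. After x ≤ 17: [(13,25/6) (14,4) (17,11/2) (17,37/4) (14,19) (13,153/8)]
3. After y ≥ 13: [(13,13) (206/13,13) (14,19) (13,153/8)]
4. After y ≤ 15: [(13,15) (13,13) (206/13,13) (198/13,15)]
5. Canonical ring: [(13,13) (206/13,13) (198/13,15) (13,15)]

Clipped polygon: [(13,13) (206/13,13) (198/13,15) (13,15)]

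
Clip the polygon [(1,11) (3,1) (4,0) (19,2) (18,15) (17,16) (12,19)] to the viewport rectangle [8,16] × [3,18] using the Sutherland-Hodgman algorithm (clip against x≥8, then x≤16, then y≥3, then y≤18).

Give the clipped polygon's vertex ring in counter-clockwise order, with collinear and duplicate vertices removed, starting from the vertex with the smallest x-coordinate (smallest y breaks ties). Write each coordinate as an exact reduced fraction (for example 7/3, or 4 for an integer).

1. After x ≥ 8: [(8,177/11) (8,8/15) (19,2) (18,15) (17,16) (12,19)]
2. After x ≤ 16: [(8,177/11) (8,8/15) (16,8/5) (16,83/5) (12,19)]
3. After y ≥ 3: [(8,177/11) (8,3) (16,3) (16,83/5) (12,19)]
4. After y ≤ 18: [(85/8,18) (8,177/11) (8,3) (16,3) (16,83/5) (41/3,18)]
5. Canonical ring: [(8,3) (16,3) (16,83/5) (41/3,18) (85/8,18) (8,177/11)]

Clipped polygon: [(8,3) (16,3) (16,83/5) (41/3,18) (85/8,18) (8,177/11)]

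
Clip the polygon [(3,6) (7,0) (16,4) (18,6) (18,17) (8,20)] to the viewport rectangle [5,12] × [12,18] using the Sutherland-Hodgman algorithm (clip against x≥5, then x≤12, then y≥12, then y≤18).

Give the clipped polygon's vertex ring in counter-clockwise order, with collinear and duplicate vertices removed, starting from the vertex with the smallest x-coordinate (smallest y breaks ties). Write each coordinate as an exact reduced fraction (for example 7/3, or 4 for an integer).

1. After x ≥ 5: [(5,58/5) (5,3) (7,0) (16,4) (18,6) (18,17) (8,20)]
2. After x ≤ 12: [(5,58/5) (5,3) (7,0) (12,20/9) (12,94/5) (8,20)]
3. After y ≥ 12: [(36/7,12) (12,12) (12,94/5) (8,20)]
4. After y ≤ 18: [(51/7,18) (36/7,12) (12,12) (12,18)]
5. Canonical ring: [(36/7,12) (12,12) (12,18) (51/7,18)]

Clipped polygon: [(36/7,12) (12,12) (12,18) (51/7,18)]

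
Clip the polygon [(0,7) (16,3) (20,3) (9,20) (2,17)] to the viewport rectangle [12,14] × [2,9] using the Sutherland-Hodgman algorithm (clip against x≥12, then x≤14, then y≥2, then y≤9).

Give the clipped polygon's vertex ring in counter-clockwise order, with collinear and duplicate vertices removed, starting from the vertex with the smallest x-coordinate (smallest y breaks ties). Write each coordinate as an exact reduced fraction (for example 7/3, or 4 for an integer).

Clipped polygon: [(12,4) (14,7/2) (14,9) (12,9)]

1. After x ≥ 12: [(12,4) (16,3) (20,3) (12,169/11)]
2. After x ≤ 14: [(12,4) (14,7/2) (14,135/11) (12,169/11)]
3. After y ≥ 2: [(12,4) (14,7/2) (14,135/11) (12,169/11)]
4. After y ≤ 9: [(12,9) (12,4) (14,7/2) (14,9)]
5. Canonical ring: [(12,4) (14,7/2) (14,9) (12,9)]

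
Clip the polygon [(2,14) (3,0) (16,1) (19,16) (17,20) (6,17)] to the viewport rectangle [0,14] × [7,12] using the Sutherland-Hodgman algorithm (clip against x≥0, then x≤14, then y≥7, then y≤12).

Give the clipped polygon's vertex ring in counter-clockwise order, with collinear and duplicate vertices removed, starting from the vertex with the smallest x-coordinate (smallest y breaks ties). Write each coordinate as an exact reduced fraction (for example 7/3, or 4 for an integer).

Clipped polygon: [(15/7,12) (5/2,7) (14,7) (14,12)]

1. After x ≥ 0: [(2,14) (3,0) (16,1) (19,16) (17,20) (6,17)]
2. After x ≤ 14: [(2,14) (3,0) (14,11/13) (14,211/11) (6,17)]
3. After y ≥ 7: [(2,14) (5/2,7) (14,7) (14,211/11) (6,17)]
4. After y ≤ 12: [(15/7,12) (5/2,7) (14,7) (14,12)]
5. Canonical ring: [(15/7,12) (5/2,7) (14,7) (14,12)]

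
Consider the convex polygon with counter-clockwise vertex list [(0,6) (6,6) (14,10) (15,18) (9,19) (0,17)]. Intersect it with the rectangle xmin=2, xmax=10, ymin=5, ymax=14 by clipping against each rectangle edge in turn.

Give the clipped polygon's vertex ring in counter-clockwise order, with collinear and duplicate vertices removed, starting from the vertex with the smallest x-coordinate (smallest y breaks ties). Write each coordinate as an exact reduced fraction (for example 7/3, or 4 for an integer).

1. After x ≥ 2: [(2,6) (6,6) (14,10) (15,18) (9,19) (2,157/9)]
2. After x ≤ 10: [(2,6) (6,6) (10,8) (10,113/6) (9,19) (2,157/9)]
3. After y ≥ 5: [(2,6) (6,6) (10,8) (10,113/6) (9,19) (2,157/9)]
4. After y ≤ 14: [(2,14) (2,6) (6,6) (10,8) (10,14)]
5. Canonical ring: [(2,6) (6,6) (10,8) (10,14) (2,14)]

Clipped polygon: [(2,6) (6,6) (10,8) (10,14) (2,14)]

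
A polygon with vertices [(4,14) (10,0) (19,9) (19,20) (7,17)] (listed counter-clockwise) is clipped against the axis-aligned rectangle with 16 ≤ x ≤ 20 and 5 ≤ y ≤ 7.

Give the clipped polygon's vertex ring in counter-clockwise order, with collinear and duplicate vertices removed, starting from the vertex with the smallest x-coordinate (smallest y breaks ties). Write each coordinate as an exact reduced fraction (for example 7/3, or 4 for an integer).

1. After x ≥ 16: [(16,6) (19,9) (19,20) (16,77/4)]
2. After x ≤ 20: [(16,6) (19,9) (19,20) (16,77/4)]
3. After y ≥ 5: [(16,6) (19,9) (19,20) (16,77/4)]
4. After y ≤ 7: [(16,7) (16,6) (17,7)]
5. Canonical ring: [(16,6) (17,7) (16,7)]

Clipped polygon: [(16,6) (17,7) (16,7)]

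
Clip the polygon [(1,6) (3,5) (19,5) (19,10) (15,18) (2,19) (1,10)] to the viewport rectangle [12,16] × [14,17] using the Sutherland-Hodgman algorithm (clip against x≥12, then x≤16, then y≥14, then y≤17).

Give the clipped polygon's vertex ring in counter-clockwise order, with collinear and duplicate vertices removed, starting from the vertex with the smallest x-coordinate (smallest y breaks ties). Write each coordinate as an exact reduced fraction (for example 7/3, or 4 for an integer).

1. After x ≥ 12: [(12,5) (19,5) (19,10) (15,18) (12,237/13)]
2. After x ≤ 16: [(12,5) (16,5) (16,16) (15,18) (12,237/13)]
3. After y ≥ 14: [(12,14) (16,14) (16,16) (15,18) (12,237/13)]
4. After y ≤ 17: [(12,17) (12,14) (16,14) (16,16) (31/2,17)]
5. Canonical ring: [(12,14) (16,14) (16,16) (31/2,17) (12,17)]

Clipped polygon: [(12,14) (16,14) (16,16) (31/2,17) (12,17)]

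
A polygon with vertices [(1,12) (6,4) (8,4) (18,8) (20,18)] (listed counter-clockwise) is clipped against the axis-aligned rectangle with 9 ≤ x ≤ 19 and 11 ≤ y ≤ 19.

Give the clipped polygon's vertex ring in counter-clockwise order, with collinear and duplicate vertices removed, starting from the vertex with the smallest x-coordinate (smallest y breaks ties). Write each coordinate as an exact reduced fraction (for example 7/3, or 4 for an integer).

Clipped polygon: [(9,11) (93/5,11) (19,13) (19,336/19) (9,276/19)]

1. After x ≥ 9: [(9,276/19) (9,22/5) (18,8) (20,18)]
2. After x ≤ 19: [(19,336/19) (9,276/19) (9,22/5) (18,8) (19,13)]
3. After y ≥ 11: [(19,336/19) (9,276/19) (9,11) (93/5,11) (19,13)]
4. After y ≤ 19: [(19,336/19) (9,276/19) (9,11) (93/5,11) (19,13)]
5. Canonical ring: [(9,11) (93/5,11) (19,13) (19,336/19) (9,276/19)]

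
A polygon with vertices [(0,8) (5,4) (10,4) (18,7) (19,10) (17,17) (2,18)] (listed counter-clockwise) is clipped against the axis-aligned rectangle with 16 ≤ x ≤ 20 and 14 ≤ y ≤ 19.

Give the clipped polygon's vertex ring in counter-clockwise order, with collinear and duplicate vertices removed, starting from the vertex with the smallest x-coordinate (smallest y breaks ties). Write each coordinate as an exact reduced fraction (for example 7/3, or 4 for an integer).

1. After x ≥ 16: [(16,25/4) (18,7) (19,10) (17,17) (16,256/15)]
2. After x ≤ 20: [(16,25/4) (18,7) (19,10) (17,17) (16,256/15)]
3. After y ≥ 14: [(16,14) (125/7,14) (17,17) (16,256/15)]
4. After y ≤ 19: [(16,14) (125/7,14) (17,17) (16,256/15)]
5. Canonical ring: [(16,14) (125/7,14) (17,17) (16,256/15)]

Clipped polygon: [(16,14) (125/7,14) (17,17) (16,256/15)]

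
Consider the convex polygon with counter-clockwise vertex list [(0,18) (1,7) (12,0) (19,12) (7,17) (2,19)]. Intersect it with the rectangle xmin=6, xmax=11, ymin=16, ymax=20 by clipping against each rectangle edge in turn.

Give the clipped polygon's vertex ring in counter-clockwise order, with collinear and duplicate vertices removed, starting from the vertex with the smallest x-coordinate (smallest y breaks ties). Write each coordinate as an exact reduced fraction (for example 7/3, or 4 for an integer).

1. After x ≥ 6: [(6,42/11) (12,0) (19,12) (7,17) (6,87/5)]
2. After x ≤ 11: [(6,42/11) (11,7/11) (11,46/3) (7,17) (6,87/5)]
3. After y ≥ 16: [(6,16) (47/5,16) (7,17) (6,87/5)]
4. After y ≤ 20: [(6,16) (47/5,16) (7,17) (6,87/5)]
5. Canonical ring: [(6,16) (47/5,16) (7,17) (6,87/5)]

Clipped polygon: [(6,16) (47/5,16) (7,17) (6,87/5)]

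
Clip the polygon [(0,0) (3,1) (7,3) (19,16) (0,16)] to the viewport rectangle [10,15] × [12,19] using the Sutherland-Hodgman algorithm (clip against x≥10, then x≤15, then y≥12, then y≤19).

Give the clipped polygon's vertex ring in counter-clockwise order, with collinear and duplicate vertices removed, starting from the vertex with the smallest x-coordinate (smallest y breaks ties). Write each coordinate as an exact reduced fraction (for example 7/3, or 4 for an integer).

1. After x ≥ 10: [(10,25/4) (19,16) (10,16)]
2. After x ≤ 15: [(10,25/4) (15,35/3) (15,16) (10,16)]
3. After y ≥ 12: [(10,12) (15,12) (15,16) (10,16)]
4. After y ≤ 19: [(10,12) (15,12) (15,16) (10,16)]
5. Canonical ring: [(10,12) (15,12) (15,16) (10,16)]

Clipped polygon: [(10,12) (15,12) (15,16) (10,16)]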